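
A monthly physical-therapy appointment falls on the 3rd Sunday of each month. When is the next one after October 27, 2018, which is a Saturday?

November 18, 2018

October 2018 starts on a Monday; its first Sunday is the 7th, so the 3rd Sunday is the 21st — October 21, 2018.
That is not after October 27, 2018, so look at November 2018.
November 2018 starts on a Thursday; its first Sunday is the 4th, so the 3rd Sunday is the 18th — November 18, 2018.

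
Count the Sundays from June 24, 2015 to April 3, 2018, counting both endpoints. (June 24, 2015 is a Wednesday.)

145

June 24, 2015 is a Wednesday; the first Sunday on or after it is June 28, 2015 (4 days later).
From June 28, 2015 to April 3, 2018: 186 + 366 + 365 + 93 = 1010 days (rest of 2015, 2016, 2017, to April 3, 2018 in 2018).
1010 ÷ 7 = 144 full weeks with remainder 2, so 144 more Sundays after the first → 145.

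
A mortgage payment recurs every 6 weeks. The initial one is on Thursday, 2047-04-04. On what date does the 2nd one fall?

The 2nd occurrence is 1 interval after the first: 1 × 42 = 42 days after 2047-04-04.
April has 30 days — 26 days to the end of April leaves 16.
16 days into May → 2047-05-16.

2047-05-16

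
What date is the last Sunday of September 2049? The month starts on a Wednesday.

September 2049 begins on a Wednesday, so the first Sunday is September 5 (4 days later).
September 2049 has 30 days. Adding weeks: 5, 12, 19, 26 — the last one ≤ 30 is the 26th.

26 September 2049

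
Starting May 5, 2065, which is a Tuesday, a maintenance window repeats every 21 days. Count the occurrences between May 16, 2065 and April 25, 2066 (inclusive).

16

Occurrences land 21·i days after May 5, 2065 for i = 0, 1, 2, …
May 16, 2065 is 11 days after the start; 11 ÷ 21 = 0 remainder 11; since the remainder is 11, round up to i = 1. First occurrence in the window: #2 on May 26, 2065 (1×21 = 21 days in).
April 25, 2066 is 355 days after the start; 355 ÷ 21 = 16 remainder 19. Last occurrence in the window: #17 on April 6, 2066.
Occurrences #2 through #17: 16 in total.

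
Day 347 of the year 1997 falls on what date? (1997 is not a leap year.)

January has 31 days (347 − 31 = 316 remain).
February has 28 days (316 − 28 = 288 remain).
March has 31 days (288 − 31 = 257 remain).
April has 30 days (257 − 30 = 227 remain).
May has 31 days (227 − 31 = 196 remain).
June has 30 days (196 − 30 = 166 remain).
July has 31 days (166 − 31 = 135 remain).
August has 31 days (135 − 31 = 104 remain).
September has 30 days (104 − 30 = 74 remain).
October has 31 days (74 − 31 = 43 remain).
November has 30 days (43 − 30 = 13 remain).
13 into December → December 13.

1997-12-13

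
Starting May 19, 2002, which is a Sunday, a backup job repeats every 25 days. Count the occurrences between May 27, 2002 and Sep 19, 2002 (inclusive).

4

Occurrences land 25·i days after May 19, 2002 for i = 0, 1, 2, …
May 27, 2002 is 8 days after the start; 8 ÷ 25 = 0 remainder 8; since the remainder is 8, round up to i = 1. First occurrence in the window: #2 on Jun 13, 2002 (1×25 = 25 days in).
Sep 19, 2002 is 123 days after the start; 123 ÷ 25 = 4 remainder 23. Last occurrence in the window: #5 on Aug 27, 2002.
Occurrences #2 through #5: 4 in total.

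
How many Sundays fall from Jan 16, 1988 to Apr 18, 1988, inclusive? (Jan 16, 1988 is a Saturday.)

Jan 16, 1988 is a Saturday; the first Sunday on or after it is Jan 17, 1988 (1 day later).
From Jan 17, 1988 to Apr 18, 1988: 14 + 29 + 31 + 18 = 92 days (rest of Jan, Feb, Mar, Apr).
92 ÷ 7 = 13 full weeks with remainder 1, so 13 more Sundays after the first → 14.

14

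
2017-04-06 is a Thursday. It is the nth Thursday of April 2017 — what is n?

1st

Day 6 falls in week ⌈6/7⌉ of the month.
Days 1–7 hold the 1st Thursday, 8–14 the 2nd, 15–21 the 3rd, 22–28 the 4th, 29–31 the 5th.
6 is in the range for the 1st.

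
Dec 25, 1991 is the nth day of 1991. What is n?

Days in months before Dec: 31 + 28 + 31 + 30 + 31 + 30 + 31 + 31 + 30 + 31 + 30 = 334.
Plus 25 days into Dec → day 359.

359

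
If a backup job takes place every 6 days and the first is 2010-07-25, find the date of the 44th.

The 44th occurrence is 43 intervals after the first: 43 × 6 = 258 days after 2010-07-25.
July has 31 days — 6 days to the end of July leaves 252.
August has 31 days (221 left).
September has 30 days (191 left).
October has 31 days (160 left).
November has 30 days (130 left).
December has 31 days (99 left).
January has 31 days (68 left).
February has 28 days (40 left).
March has 31 days (9 left).
9 days into April → 2011-04-09.

2011-04-09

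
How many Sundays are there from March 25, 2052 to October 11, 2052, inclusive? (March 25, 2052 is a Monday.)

28

March 25, 2052 is a Monday; the first Sunday on or after it is March 31, 2052 (6 days later).
From March 31, 2052 to October 11, 2052: 0 + 30 + 31 + 30 + 31 + 31 + 30 + 11 = 194 days (rest of March, April, May, June, July, August, September, October).
194 ÷ 7 = 27 full weeks with remainder 5, so 27 more Sundays after the first → 28.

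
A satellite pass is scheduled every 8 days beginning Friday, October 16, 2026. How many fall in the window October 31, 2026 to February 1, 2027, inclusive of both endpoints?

12

Occurrences land 8·i days after October 16, 2026 for i = 0, 1, 2, …
October 31, 2026 is 15 days after the start; 15 ÷ 8 = 1 remainder 7; since the remainder is 7, round up to i = 2. First occurrence in the window: #3 on November 1, 2026 (2×8 = 16 days in).
February 1, 2027 is 108 days after the start; 108 ÷ 8 = 13 remainder 4. Last occurrence in the window: #14 on January 28, 2027.
Occurrences #3 through #14: 12 in total.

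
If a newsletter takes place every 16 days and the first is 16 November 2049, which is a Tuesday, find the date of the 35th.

The 35th occurrence is 34 intervals after the first: 34 × 16 = 544 days after 16 November 2049.
November has 30 days — 14 days to the end of November leaves 530.
From end of November to end of 2049 is 31 days (499 left).
2050 has 365 days (134 left).
January has 31 days (103 left).
February has 28 days (75 left).
March has 31 days (44 left).
April has 30 days (14 left).
14 days into May → 14 May 2051.

14 May 2051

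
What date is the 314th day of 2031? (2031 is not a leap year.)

January has 31 days (314 − 31 = 283 remain).
February has 28 days (283 − 28 = 255 remain).
March has 31 days (255 − 31 = 224 remain).
April has 30 days (224 − 30 = 194 remain).
May has 31 days (194 − 31 = 163 remain).
June has 30 days (163 − 30 = 133 remain).
July has 31 days (133 − 31 = 102 remain).
August has 31 days (102 − 31 = 71 remain).
September has 30 days (71 − 30 = 41 remain).
October has 31 days (41 − 31 = 10 remain).
10 into November → November 10.

10 November 2031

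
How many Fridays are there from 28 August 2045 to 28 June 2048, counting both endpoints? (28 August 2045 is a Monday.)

28 August 2045 is a Monday; the first Friday on or after it is 1 September 2045 (4 days later).
From 1 September 2045 to 28 June 2048: 121 + 365 + 365 + 180 = 1031 days (rest of 2045, 2046, 2047, to 28 June 2048 in 2048).
1031 ÷ 7 = 147 full weeks with remainder 2, so 147 more Fridays after the first → 148.

148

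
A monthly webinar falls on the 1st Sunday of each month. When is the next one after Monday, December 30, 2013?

December 2013 starts on a Sunday, so its 1st Sunday is December 1, 2013.
That is not after December 30, 2013, so look at January 2014.
January 2014 starts on a Wednesday, so its 1st Sunday is January 5, 2014 (4 days in).

January 5, 2014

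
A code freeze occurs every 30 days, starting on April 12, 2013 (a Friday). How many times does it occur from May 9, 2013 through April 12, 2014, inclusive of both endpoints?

Occurrences land 30·i days after April 12, 2013 for i = 0, 1, 2, …
May 9, 2013 is 27 days after the start; 27 ÷ 30 = 0 remainder 27; since the remainder is 27, round up to i = 1. First occurrence in the window: #2 on May 12, 2013 (1×30 = 30 days in).
April 12, 2014 is 365 days after the start; 365 ÷ 30 = 12 remainder 5. Last occurrence in the window: #13 on April 7, 2014.
Occurrences #2 through #13: 12 in total.

12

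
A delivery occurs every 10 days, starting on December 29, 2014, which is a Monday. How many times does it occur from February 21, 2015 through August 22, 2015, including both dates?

18

Occurrences land 10·i days after December 29, 2014 for i = 0, 1, 2, …
February 21, 2015 is 54 days after the start; 54 ÷ 10 = 5 remainder 4; since the remainder is 4, round up to i = 6. First occurrence in the window: #7 on February 27, 2015 (6×10 = 60 days in).
August 22, 2015 is 236 days after the start; 236 ÷ 10 = 23 remainder 6. Last occurrence in the window: #24 on August 16, 2015.
Occurrences #7 through #24: 18 in total.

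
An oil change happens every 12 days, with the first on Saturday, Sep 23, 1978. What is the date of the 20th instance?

The 20th occurrence is 19 intervals after the first: 19 × 12 = 228 days after Sep 23, 1978.
Sep has 30 days — 7 days to the end of Sep leaves 221.
Oct has 31 days (190 left).
Nov has 30 days (160 left).
Dec has 31 days (129 left).
Jan has 31 days (98 left).
Feb has 28 days (70 left).
Mar has 31 days (39 left).
Apr has 30 days (9 left).
9 days into May → May 9, 1979.

May 9, 1979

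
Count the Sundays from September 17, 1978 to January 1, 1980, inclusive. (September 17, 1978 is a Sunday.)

September 17, 1978 is a Sunday; the first Sunday on or after it is September 17, 1978.
From September 17, 1978 to January 1, 1980: 105 + 365 + 1 = 471 days (rest of 1978, 1979, to January 1, 1980 in 1980).
471 ÷ 7 = 67 full weeks with remainder 2, so 67 more Sundays after the first → 68.

68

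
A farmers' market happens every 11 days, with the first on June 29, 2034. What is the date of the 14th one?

The 14th occurrence is 13 intervals after the first: 13 × 11 = 143 days after June 29, 2034.
June has 30 days — 1 day to the end of June leaves 142.
July has 31 days (111 left).
August has 31 days (80 left).
September has 30 days (50 left).
October has 31 days (19 left).
19 days into November → November 19, 2034.

November 19, 2034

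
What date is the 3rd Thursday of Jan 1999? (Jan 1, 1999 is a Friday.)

Jan 1999 begins on a Friday, so the first Thursday is Jan 7 (6 days later).
The 3rd Thursday is 2 weeks later: 7 + 14 = 21.

Jan 21, 1999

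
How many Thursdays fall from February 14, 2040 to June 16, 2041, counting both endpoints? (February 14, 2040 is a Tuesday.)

February 14, 2040 is a Tuesday; the first Thursday on or after it is February 16, 2040 (2 days later).
From February 16, 2040 to June 16, 2041: 319 + 167 = 486 days (rest of 2040, to June 16, 2041 in 2041).
486 ÷ 7 = 69 full weeks with remainder 3, so 69 more Thursdays after the first → 70.

70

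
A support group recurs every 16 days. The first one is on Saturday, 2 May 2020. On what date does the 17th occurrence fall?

13 January 2021

The 17th occurrence is 16 intervals after the first: 16 × 16 = 256 days after 2 May 2020.
May has 31 days — 29 days to the end of May leaves 227.
June has 30 days (197 left).
July has 31 days (166 left).
August has 31 days (135 left).
September has 30 days (105 left).
October has 31 days (74 left).
November has 30 days (44 left).
December has 31 days (13 left).
13 days into January → 13 January 2021.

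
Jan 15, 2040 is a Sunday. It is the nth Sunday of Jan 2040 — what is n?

3rd

Day 15 falls in week ⌈15/7⌉ of the month.
Days 1–7 hold the 1st Sunday, 8–14 the 2nd, 15–21 the 3rd, 22–28 the 4th, 29–31 the 5th.
15 is in the range for the 3rd.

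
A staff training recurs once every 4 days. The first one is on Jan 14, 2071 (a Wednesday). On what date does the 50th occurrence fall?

Jul 29, 2071

The 50th occurrence is 49 intervals after the first: 49 × 4 = 196 days after Jan 14, 2071.
Jan has 31 days — 17 days to the end of Jan leaves 179.
Feb has 28 days (151 left).
Mar has 31 days (120 left).
Apr has 30 days (90 left).
May has 31 days (59 left).
Jun has 30 days (29 left).
29 days into Jul → Jul 29, 2071.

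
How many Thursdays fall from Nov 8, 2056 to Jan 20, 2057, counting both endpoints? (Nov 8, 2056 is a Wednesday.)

Nov 8, 2056 is a Wednesday; the first Thursday on or after it is Nov 9, 2056 (1 day later).
From Nov 9, 2056 to Jan 20, 2057: 21 + 31 + 20 = 72 days (rest of Nov, Dec, Jan).
72 ÷ 7 = 10 full weeks with remainder 2, so 10 more Thursdays after the first → 11.

11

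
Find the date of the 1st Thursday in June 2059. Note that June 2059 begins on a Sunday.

June 2059 begins on a Sunday, so the first Thursday is June 5 (4 days later).

2059-06-05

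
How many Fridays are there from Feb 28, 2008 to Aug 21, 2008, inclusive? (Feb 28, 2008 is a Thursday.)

25

Feb 28, 2008 is a Thursday; the first Friday on or after it is Feb 29, 2008 (1 day later).
From Feb 29, 2008 to Aug 21, 2008: 0 + 31 + 30 + 31 + 30 + 31 + 21 = 174 days (rest of Feb, Mar, Apr, May, Jun, Jul, Aug).
174 ÷ 7 = 24 full weeks with remainder 6, so 24 more Fridays after the first → 25.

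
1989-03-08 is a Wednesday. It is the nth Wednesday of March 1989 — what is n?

Day 8 falls in week ⌈8/7⌉ of the month.
Days 1–7 hold the 1st Wednesday, 8–14 the 2nd, 15–21 the 3rd, 22–28 the 4th, 29–31 the 5th.
8 is in the range for the 2nd.

2nd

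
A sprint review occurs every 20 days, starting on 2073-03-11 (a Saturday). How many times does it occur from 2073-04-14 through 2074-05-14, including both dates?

Occurrences land 20·i days after 2073-03-11 for i = 0, 1, 2, …
2073-04-14 is 34 days after the start; 34 ÷ 20 = 1 remainder 14; since the remainder is 14, round up to i = 2. First occurrence in the window: #3 on 2073-04-20 (2×20 = 40 days in).
2074-05-14 is 429 days after the start; 429 ÷ 20 = 21 remainder 9. Last occurrence in the window: #22 on 2074-05-05.
Occurrences #3 through #22: 20 in total.

20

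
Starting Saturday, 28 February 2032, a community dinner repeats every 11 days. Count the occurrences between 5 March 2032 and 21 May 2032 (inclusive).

Occurrences land 11·i days after 28 February 2032 for i = 0, 1, 2, …
5 March 2032 is 6 days after the start; 6 ÷ 11 = 0 remainder 6; since the remainder is 6, round up to i = 1. First occurrence in the window: #2 on 10 March 2032 (1×11 = 11 days in).
21 May 2032 is 83 days after the start; 83 ÷ 11 = 7 remainder 6. Last occurrence in the window: #8 on 15 May 2032.
Occurrences #2 through #8: 7 in total.

7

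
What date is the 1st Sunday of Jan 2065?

Jan 2065 begins on a Thursday, so the first Sunday is Jan 4 (3 days later).

Jan 4, 2065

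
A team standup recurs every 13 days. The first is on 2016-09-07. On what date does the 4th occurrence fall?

2016-10-16

The 4th occurrence is 3 intervals after the first: 3 × 13 = 39 days after 2016-09-07.
September has 30 days — 23 days to the end of September leaves 16.
16 days into October → 2016-10-16.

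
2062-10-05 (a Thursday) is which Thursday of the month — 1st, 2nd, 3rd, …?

Day 5 falls in week ⌈5/7⌉ of the month.
Days 1–7 hold the 1st Thursday, 8–14 the 2nd, 15–21 the 3rd, 22–28 the 4th, 29–31 the 5th.
5 is in the range for the 1st.

1st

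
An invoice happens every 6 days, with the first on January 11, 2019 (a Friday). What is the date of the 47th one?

October 14, 2019

The 47th occurrence is 46 intervals after the first: 46 × 6 = 276 days after January 11, 2019.
January has 31 days — 20 days to the end of January leaves 256.
February has 28 days (228 left).
March has 31 days (197 left).
April has 30 days (167 left).
May has 31 days (136 left).
June has 30 days (106 left).
July has 31 days (75 left).
August has 31 days (44 left).
September has 30 days (14 left).
14 days into October → October 14, 2019.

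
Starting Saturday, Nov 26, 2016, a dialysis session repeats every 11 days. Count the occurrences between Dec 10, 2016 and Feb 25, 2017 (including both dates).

7

Occurrences land 11·i days after Nov 26, 2016 for i = 0, 1, 2, …
Dec 10, 2016 is 14 days after the start; 14 ÷ 11 = 1 remainder 3; since the remainder is 3, round up to i = 2. First occurrence in the window: #3 on Dec 18, 2016 (2×11 = 22 days in).
Feb 25, 2017 is 91 days after the start; 91 ÷ 11 = 8 remainder 3. Last occurrence in the window: #9 on Feb 22, 2017.
Occurrences #3 through #9: 7 in total.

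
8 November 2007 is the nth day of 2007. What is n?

Days in months before November: 31 + 28 + 31 + 30 + 31 + 30 + 31 + 31 + 30 + 31 = 304.
Plus 8 days into November → day 312.

312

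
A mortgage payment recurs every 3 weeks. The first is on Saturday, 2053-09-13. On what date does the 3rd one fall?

2053-10-25

The 3rd occurrence is 2 intervals after the first: 2 × 21 = 42 days after 2053-09-13.
September has 30 days — 17 days to the end of September leaves 25.
25 days into October → 2053-10-25.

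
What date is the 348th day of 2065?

December 14, 2065

January has 31 days (348 − 31 = 317 remain).
February has 28 days (317 − 28 = 289 remain).
March has 31 days (289 − 31 = 258 remain).
April has 30 days (258 − 30 = 228 remain).
May has 31 days (228 − 31 = 197 remain).
June has 30 days (197 − 30 = 167 remain).
July has 31 days (167 − 31 = 136 remain).
August has 31 days (136 − 31 = 105 remain).
September has 30 days (105 − 30 = 75 remain).
October has 31 days (75 − 31 = 44 remain).
November has 30 days (44 − 30 = 14 remain).
14 into December → December 14.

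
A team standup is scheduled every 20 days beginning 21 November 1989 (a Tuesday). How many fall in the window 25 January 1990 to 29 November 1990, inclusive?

15

Occurrences land 20·i days after 21 November 1989 for i = 0, 1, 2, …
25 January 1990 is 65 days after the start; 65 ÷ 20 = 3 remainder 5; since the remainder is 5, round up to i = 4. First occurrence in the window: #5 on 9 February 1990 (4×20 = 80 days in).
29 November 1990 is 373 days after the start; 373 ÷ 20 = 18 remainder 13. Last occurrence in the window: #19 on 16 November 1990.
Occurrences #5 through #19: 15 in total.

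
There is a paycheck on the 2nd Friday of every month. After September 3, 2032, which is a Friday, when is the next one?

September 2032 starts on a Wednesday; its first Friday is the 3rd, so the 2nd Friday is the 10th — September 10, 2032.
September 10, 2032 is after September 3, 2032, so that is the next one.

September 10, 2032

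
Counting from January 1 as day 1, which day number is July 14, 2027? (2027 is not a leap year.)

195

Days in months before July: 31 + 28 + 31 + 30 + 31 + 30 = 181.
Plus 14 days into July → day 195.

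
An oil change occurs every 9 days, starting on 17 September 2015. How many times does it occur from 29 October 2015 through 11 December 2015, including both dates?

5

Occurrences land 9·i days after 17 September 2015 for i = 0, 1, 2, …
29 October 2015 is 42 days after the start; 42 ÷ 9 = 4 remainder 6; since the remainder is 6, round up to i = 5. First occurrence in the window: #6 on 1 November 2015 (5×9 = 45 days in).
11 December 2015 is 85 days after the start; 85 ÷ 9 = 9 remainder 4. Last occurrence in the window: #10 on 7 December 2015.
Occurrences #6 through #10: 5 in total.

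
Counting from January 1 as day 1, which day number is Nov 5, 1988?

Days in months before Nov: 31 + 29 + 31 + 30 + 31 + 30 + 31 + 31 + 30 + 31 = 305.
Plus 5 days into Nov → day 310.

310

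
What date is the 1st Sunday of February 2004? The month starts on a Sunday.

February 1, 2004

February 2004 begins on a Sunday, so the first Sunday is February 1.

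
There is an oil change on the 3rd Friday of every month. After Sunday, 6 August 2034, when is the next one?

August 2034 starts on a Tuesday; its first Friday is the 4th, so the 3rd Friday is the 18th — 18 August 2034.
18 August 2034 is after 6 August 2034, so that is the next one.

18 August 2034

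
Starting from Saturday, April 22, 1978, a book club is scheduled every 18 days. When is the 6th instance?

July 21, 1978

The 6th occurrence is 5 intervals after the first: 5 × 18 = 90 days after April 22, 1978.
April has 30 days — 8 days to the end of April leaves 82.
May has 31 days (51 left).
June has 30 days (21 left).
21 days into July → July 21, 1978.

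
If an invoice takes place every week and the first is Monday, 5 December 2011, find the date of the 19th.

The 19th occurrence is 18 intervals after the first: 18 × 7 = 126 days after 5 December 2011.
December has 31 days — 26 days to the end of December leaves 100.
January has 31 days (69 left).
February has 29 days (40 left).
March has 31 days (9 left).
9 days into April → 9 April 2012.

9 April 2012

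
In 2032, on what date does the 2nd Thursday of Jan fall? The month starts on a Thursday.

Jan 2032 begins on a Thursday, so the first Thursday is Jan 1.
The 2nd Thursday is 1 weeks later: 1 + 7 = 8.

Jan 8, 2032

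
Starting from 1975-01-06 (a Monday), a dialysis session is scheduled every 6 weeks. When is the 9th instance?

The 9th occurrence is 8 intervals after the first: 8 × 42 = 336 days after 1975-01-06.
January has 31 days — 25 days to the end of January leaves 311.
February has 28 days (283 left).
March has 31 days (252 left).
April has 30 days (222 left).
May has 31 days (191 left).
June has 30 days (161 left).
July has 31 days (130 left).
August has 31 days (99 left).
September has 30 days (69 left).
October has 31 days (38 left).
November has 30 days (8 left).
8 days into December → 1975-12-08.

1975-12-08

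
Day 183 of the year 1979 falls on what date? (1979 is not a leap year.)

Jul 2, 1979

Jan has 31 days (183 − 31 = 152 remain).
Feb has 28 days (152 − 28 = 124 remain).
Mar has 31 days (124 − 31 = 93 remain).
Apr has 30 days (93 − 30 = 63 remain).
May has 31 days (63 − 31 = 32 remain).
Jun has 30 days (32 − 30 = 2 remain).
2 into Jul → Jul 2.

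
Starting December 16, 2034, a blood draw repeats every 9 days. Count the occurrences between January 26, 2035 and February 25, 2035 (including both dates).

Occurrences land 9·i days after December 16, 2034 for i = 0, 1, 2, …
January 26, 2035 is 41 days after the start; 41 ÷ 9 = 4 remainder 5; since the remainder is 5, round up to i = 5. First occurrence in the window: #6 on January 30, 2035 (5×9 = 45 days in).
February 25, 2035 is 71 days after the start; 71 ÷ 9 = 7 remainder 8. Last occurrence in the window: #8 on February 17, 2035.
Occurrences #6 through #8: 3 in total.

3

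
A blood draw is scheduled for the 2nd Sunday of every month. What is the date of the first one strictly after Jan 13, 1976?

Jan 1976 starts on a Thursday; its first Sunday is the 4th, so the 2nd Sunday is the 11th — Jan 11, 1976.
That is not after Jan 13, 1976, so look at Feb 1976.
Feb 1976 starts on a Sunday; its first Sunday is the 1st, so the 2nd Sunday is the 8th — Feb 8, 1976.

Feb 8, 1976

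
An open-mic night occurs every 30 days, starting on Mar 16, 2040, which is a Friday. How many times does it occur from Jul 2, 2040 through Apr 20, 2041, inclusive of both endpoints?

10

Occurrences land 30·i days after Mar 16, 2040 for i = 0, 1, 2, …
Jul 2, 2040 is 108 days after the start; 108 ÷ 30 = 3 remainder 18; since the remainder is 18, round up to i = 4. First occurrence in the window: #5 on Jul 14, 2040 (4×30 = 120 days in).
Apr 20, 2041 is 400 days after the start; 400 ÷ 30 = 13 remainder 10. Last occurrence in the window: #14 on Apr 10, 2041.
Occurrences #5 through #14: 10 in total.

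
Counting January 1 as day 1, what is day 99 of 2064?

Apr 8, 2064

Jan has 31 days (99 − 31 = 68 remain).
Feb has 29 days (68 − 29 = 39 remain).
Mar has 31 days (39 − 31 = 8 remain).
8 into Apr → Apr 8.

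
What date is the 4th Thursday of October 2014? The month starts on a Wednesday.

23 October 2014

October 2014 begins on a Wednesday, so the first Thursday is October 2 (1 day later).
The 4th Thursday is 3 weeks later: 2 + 21 = 23.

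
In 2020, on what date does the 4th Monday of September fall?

September 28, 2020

The first Monday of September 2020 is September 7.
The 4th Monday is 3 weeks later: 7 + 21 = 28.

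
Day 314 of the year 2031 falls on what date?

January has 31 days (314 − 31 = 283 remain).
February has 28 days (283 − 28 = 255 remain).
March has 31 days (255 − 31 = 224 remain).
April has 30 days (224 − 30 = 194 remain).
May has 31 days (194 − 31 = 163 remain).
June has 30 days (163 − 30 = 133 remain).
July has 31 days (133 − 31 = 102 remain).
August has 31 days (102 − 31 = 71 remain).
September has 30 days (71 − 30 = 41 remain).
October has 31 days (41 − 31 = 10 remain).
10 into November → November 10.

2031-11-10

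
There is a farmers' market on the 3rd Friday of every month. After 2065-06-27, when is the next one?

June 2065 starts on a Monday; its first Friday is the 5th, so the 3rd Friday is the 19th — 2065-06-19.
That is not after 2065-06-27, so look at July 2065.
July 2065 starts on a Wednesday; its first Friday is the 3rd, so the 3rd Friday is the 17th — 2065-07-17.

2065-07-17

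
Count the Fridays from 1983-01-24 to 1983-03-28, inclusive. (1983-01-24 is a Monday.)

9

1983-01-24 is a Monday; the first Friday on or after it is 1983-01-28 (4 days later).
From 1983-01-28 to 1983-03-28: 3 + 28 + 28 = 59 days (rest of January, February, March).
59 ÷ 7 = 8 full weeks with remainder 3, so 8 more Fridays after the first → 9.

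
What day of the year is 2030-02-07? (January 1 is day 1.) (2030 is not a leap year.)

38

Days in months before February: 31 = 31.
Plus 7 days into February → day 38.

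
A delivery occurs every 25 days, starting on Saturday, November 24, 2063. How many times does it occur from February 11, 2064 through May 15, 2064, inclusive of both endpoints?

Occurrences land 25·i days after November 24, 2063 for i = 0, 1, 2, …
February 11, 2064 is 79 days after the start; 79 ÷ 25 = 3 remainder 4; since the remainder is 4, round up to i = 4. First occurrence in the window: #5 on March 3, 2064 (4×25 = 100 days in).
May 15, 2064 is 173 days after the start; 173 ÷ 25 = 6 remainder 23. Last occurrence in the window: #7 on April 22, 2064.
Occurrences #5 through #7: 3 in total.

3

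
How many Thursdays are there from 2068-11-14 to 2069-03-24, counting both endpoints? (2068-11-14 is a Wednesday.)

19

2068-11-14 is a Wednesday; the first Thursday on or after it is 2068-11-15 (1 day later).
From 2068-11-15 to 2069-03-24: 15 + 31 + 31 + 28 + 24 = 129 days (rest of November, December, January, February, March).
129 ÷ 7 = 18 full weeks with remainder 3, so 18 more Thursdays after the first → 19.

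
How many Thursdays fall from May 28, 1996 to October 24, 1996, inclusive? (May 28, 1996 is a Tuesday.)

22

May 28, 1996 is a Tuesday; the first Thursday on or after it is May 30, 1996 (2 days later).
From May 30, 1996 to October 24, 1996: 1 + 30 + 31 + 31 + 30 + 24 = 147 days (rest of May, June, July, August, September, October).
147 ÷ 7 = 21 full weeks with remainder 0, so 21 more Thursdays after the first → 22.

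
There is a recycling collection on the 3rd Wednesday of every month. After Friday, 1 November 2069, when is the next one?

November 2069 starts on a Friday; its first Wednesday is the 6th, so the 3rd Wednesday is the 20th — 20 November 2069.
20 November 2069 is after 1 November 2069, so that is the next one.

20 November 2069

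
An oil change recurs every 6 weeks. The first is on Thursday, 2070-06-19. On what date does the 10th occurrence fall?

2071-07-02

The 10th occurrence is 9 intervals after the first: 9 × 42 = 378 days after 2070-06-19.
June has 30 days — 11 days to the end of June leaves 367.
July has 31 days (336 left).
August has 31 days (305 left).
September has 30 days (275 left).
October has 31 days (244 left).
November has 30 days (214 left).
December has 31 days (183 left).
January has 31 days (152 left).
February has 28 days (124 left).
March has 31 days (93 left).
April has 30 days (63 left).
May has 31 days (32 left).
June has 30 days (2 left).
2 days into July → 2071-07-02.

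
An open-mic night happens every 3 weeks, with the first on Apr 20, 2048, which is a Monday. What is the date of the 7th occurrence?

The 7th occurrence is 6 intervals after the first: 6 × 21 = 126 days after Apr 20, 2048.
Apr has 30 days — 10 days to the end of Apr leaves 116.
May has 31 days (85 left).
Jun has 30 days (55 left).
Jul has 31 days (24 left).
24 days into Aug → Aug 24, 2048.

Aug 24, 2048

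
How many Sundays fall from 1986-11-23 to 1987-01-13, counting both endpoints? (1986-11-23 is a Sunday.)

8

1986-11-23 is a Sunday; the first Sunday on or after it is 1986-11-23.
From 1986-11-23 to 1987-01-13: 7 + 31 + 13 = 51 days (rest of November, December, January).
51 ÷ 7 = 7 full weeks with remainder 2, so 7 more Sundays after the first → 8.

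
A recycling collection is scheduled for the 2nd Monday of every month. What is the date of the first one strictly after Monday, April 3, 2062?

April 2062 starts on a Saturday; its first Monday is the 3rd, so the 2nd Monday is the 10th — April 10, 2062.
April 10, 2062 is after April 3, 2062, so that is the next one.

April 10, 2062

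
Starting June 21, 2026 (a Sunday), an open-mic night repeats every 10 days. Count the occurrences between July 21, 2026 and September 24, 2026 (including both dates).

Occurrences land 10·i days after June 21, 2026 for i = 0, 1, 2, …
July 21, 2026 is 30 days after the start; 30 ÷ 10 = 3 remainder 0. First occurrence in the window: #4 on July 21, 2026 (3×10 = 30 days in).
September 24, 2026 is 95 days after the start; 95 ÷ 10 = 9 remainder 5. Last occurrence in the window: #10 on September 19, 2026.
Occurrences #4 through #10: 7 in total.

7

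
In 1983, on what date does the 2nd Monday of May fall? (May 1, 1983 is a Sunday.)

May 9, 1983

May 1983 begins on a Sunday, so the first Monday is May 2 (1 day later).
The 2nd Monday is 1 weeks later: 2 + 7 = 9.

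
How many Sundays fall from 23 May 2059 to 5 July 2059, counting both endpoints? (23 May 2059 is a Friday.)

6

23 May 2059 is a Friday; the first Sunday on or after it is 25 May 2059 (2 days later).
From 25 May 2059 to 5 July 2059: 6 + 30 + 5 = 41 days (rest of May, June, July).
41 ÷ 7 = 5 full weeks with remainder 6, so 5 more Sundays after the first → 6.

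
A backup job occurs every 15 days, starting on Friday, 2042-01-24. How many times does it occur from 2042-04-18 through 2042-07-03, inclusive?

5

Occurrences land 15·i days after 2042-01-24 for i = 0, 1, 2, …
2042-04-18 is 84 days after the start; 84 ÷ 15 = 5 remainder 9; since the remainder is 9, round up to i = 6. First occurrence in the window: #7 on 2042-04-24 (6×15 = 90 days in).
2042-07-03 is 160 days after the start; 160 ÷ 15 = 10 remainder 10. Last occurrence in the window: #11 on 2042-06-23.
Occurrences #7 through #11: 5 in total.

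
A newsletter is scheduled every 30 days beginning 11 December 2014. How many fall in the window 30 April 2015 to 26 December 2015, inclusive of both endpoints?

Occurrences land 30·i days after 11 December 2014 for i = 0, 1, 2, …
30 April 2015 is 140 days after the start; 140 ÷ 30 = 4 remainder 20; since the remainder is 20, round up to i = 5. First occurrence in the window: #6 on 10 May 2015 (5×30 = 150 days in).
26 December 2015 is 380 days after the start; 380 ÷ 30 = 12 remainder 20. Last occurrence in the window: #13 on 6 December 2015.
Occurrences #6 through #13: 8 in total.

8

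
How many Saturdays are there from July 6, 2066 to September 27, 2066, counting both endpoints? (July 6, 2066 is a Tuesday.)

July 6, 2066 is a Tuesday; the first Saturday on or after it is July 10, 2066 (4 days later).
From July 10, 2066 to September 27, 2066: 21 + 31 + 27 = 79 days (rest of July, August, September).
79 ÷ 7 = 11 full weeks with remainder 2, so 11 more Saturdays after the first → 12.

12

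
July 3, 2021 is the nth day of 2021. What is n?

Days in months before July: 31 + 28 + 31 + 30 + 31 + 30 = 181.
Plus 3 days into July → day 184.

184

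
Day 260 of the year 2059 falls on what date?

2059-09-17

January has 31 days (260 − 31 = 229 remain).
February has 28 days (229 − 28 = 201 remain).
March has 31 days (201 − 31 = 170 remain).
April has 30 days (170 − 30 = 140 remain).
May has 31 days (140 − 31 = 109 remain).
June has 30 days (109 − 30 = 79 remain).
July has 31 days (79 − 31 = 48 remain).
August has 31 days (48 − 31 = 17 remain).
17 into September → September 17.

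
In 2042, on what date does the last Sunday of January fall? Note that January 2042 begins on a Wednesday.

January 26, 2042

January 2042 begins on a Wednesday, so the first Sunday is January 5 (4 days later).
January 2042 has 31 days. Adding weeks: 5, 12, 19, 26 — the last one ≤ 31 is the 26th.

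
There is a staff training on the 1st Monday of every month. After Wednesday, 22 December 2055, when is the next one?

3 January 2056

December 2055 starts on a Wednesday, so its 1st Monday is 6 December 2055 (5 days in).
That is not after 22 December 2055, so look at January 2056.
January 2056 starts on a Saturday, so its 1st Monday is 3 January 2056 (2 days in).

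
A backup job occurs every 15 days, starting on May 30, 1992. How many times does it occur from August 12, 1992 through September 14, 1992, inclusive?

Occurrences land 15·i days after May 30, 1992 for i = 0, 1, 2, …
August 12, 1992 is 74 days after the start; 74 ÷ 15 = 4 remainder 14; since the remainder is 14, round up to i = 5. First occurrence in the window: #6 on August 13, 1992 (5×15 = 75 days in).
September 14, 1992 is 107 days after the start; 107 ÷ 15 = 7 remainder 2. Last occurrence in the window: #8 on September 12, 1992.
Occurrences #6 through #8: 3 in total.

3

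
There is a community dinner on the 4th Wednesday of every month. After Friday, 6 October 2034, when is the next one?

25 October 2034

October 2034 starts on a Sunday; its first Wednesday is the 4th, so the 4th Wednesday is the 25th — 25 October 2034.
25 October 2034 is after 6 October 2034, so that is the next one.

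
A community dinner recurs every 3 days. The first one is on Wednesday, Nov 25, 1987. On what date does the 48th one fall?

Apr 14, 1988

The 48th occurrence is 47 intervals after the first: 47 × 3 = 141 days after Nov 25, 1987.
Nov has 30 days — 5 days to the end of Nov leaves 136.
Dec has 31 days (105 left).
Jan has 31 days (74 left).
Feb has 29 days (45 left).
Mar has 31 days (14 left).
14 days into Apr → Apr 14, 1988.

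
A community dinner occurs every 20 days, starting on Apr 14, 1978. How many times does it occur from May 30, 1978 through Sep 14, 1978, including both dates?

5

Occurrences land 20·i days after Apr 14, 1978 for i = 0, 1, 2, …
May 30, 1978 is 46 days after the start; 46 ÷ 20 = 2 remainder 6; since the remainder is 6, round up to i = 3. First occurrence in the window: #4 on Jun 13, 1978 (3×20 = 60 days in).
Sep 14, 1978 is 153 days after the start; 153 ÷ 20 = 7 remainder 13. Last occurrence in the window: #8 on Sep 1, 1978.
Occurrences #4 through #8: 5 in total.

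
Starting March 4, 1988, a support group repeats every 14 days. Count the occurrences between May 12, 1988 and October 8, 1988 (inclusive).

Occurrences land 14·i days after March 4, 1988 for i = 0, 1, 2, …
May 12, 1988 is 69 days after the start; 69 ÷ 14 = 4 remainder 13; since the remainder is 13, round up to i = 5. First occurrence in the window: #6 on May 13, 1988 (5×14 = 70 days in).
October 8, 1988 is 218 days after the start; 218 ÷ 14 = 15 remainder 8. Last occurrence in the window: #16 on September 30, 1988.
Occurrences #6 through #16: 11 in total.

11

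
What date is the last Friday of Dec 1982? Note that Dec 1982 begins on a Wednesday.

Dec 1982 begins on a Wednesday, so the first Friday is Dec 3 (2 days later).
Dec 1982 has 31 days. Adding weeks: 3, 10, 17, 24, 31 — the last one ≤ 31 is the 31st.

Dec 31, 1982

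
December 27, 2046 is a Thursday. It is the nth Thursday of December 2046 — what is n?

Day 27 falls in week ⌈27/7⌉ of the month.
Days 1–7 hold the 1st Thursday, 8–14 the 2nd, 15–21 the 3rd, 22–28 the 4th, 29–31 the 5th.
27 is in the range for the 4th.

4th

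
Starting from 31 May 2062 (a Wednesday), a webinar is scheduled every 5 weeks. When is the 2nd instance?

The 2nd occurrence is 1 interval after the first: 1 × 35 = 35 days after 31 May 2062.
May has 31 days — 0 days to the end of May leaves 35.
June has 30 days (5 left).
5 days into July → 5 July 2062.

5 July 2062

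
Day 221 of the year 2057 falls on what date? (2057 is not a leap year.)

January has 31 days (221 − 31 = 190 remain).
February has 28 days (190 − 28 = 162 remain).
March has 31 days (162 − 31 = 131 remain).
April has 30 days (131 − 30 = 101 remain).
May has 31 days (101 − 31 = 70 remain).
June has 30 days (70 − 30 = 40 remain).
July has 31 days (40 − 31 = 9 remain).
9 into August → August 9.

2057-08-09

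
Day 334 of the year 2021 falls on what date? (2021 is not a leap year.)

Nov 30, 2021

Jan has 31 days (334 − 31 = 303 remain).
Feb has 28 days (303 − 28 = 275 remain).
Mar has 31 days (275 − 31 = 244 remain).
Apr has 30 days (244 − 30 = 214 remain).
May has 31 days (214 − 31 = 183 remain).
Jun has 30 days (183 − 30 = 153 remain).
Jul has 31 days (153 − 31 = 122 remain).
Aug has 31 days (122 − 31 = 91 remain).
Sep has 30 days (91 − 30 = 61 remain).
Oct has 31 days (61 − 31 = 30 remain).
30 into Nov → Nov 30.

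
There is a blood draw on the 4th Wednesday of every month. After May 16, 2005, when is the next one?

May 25, 2005

May 2005 starts on a Sunday; its first Wednesday is the 4th, so the 4th Wednesday is the 25th — May 25, 2005.
May 25, 2005 is after May 16, 2005, so that is the next one.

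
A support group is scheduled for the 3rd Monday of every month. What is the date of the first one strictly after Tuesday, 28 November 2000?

November 2000 starts on a Wednesday; its first Monday is the 6th, so the 3rd Monday is the 20th — 20 November 2000.
That is not after 28 November 2000, so look at December 2000.
December 2000 starts on a Friday; its first Monday is the 4th, so the 3rd Monday is the 18th — 18 December 2000.

18 December 2000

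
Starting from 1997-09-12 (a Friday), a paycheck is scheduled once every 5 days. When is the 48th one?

The 48th occurrence is 47 intervals after the first: 47 × 5 = 235 days after 1997-09-12.
September has 30 days — 18 days to the end of September leaves 217.
October has 31 days (186 left).
November has 30 days (156 left).
December has 31 days (125 left).
January has 31 days (94 left).
February has 28 days (66 left).
March has 31 days (35 left).
April has 30 days (5 left).
5 days into May → 1998-05-05.

1998-05-05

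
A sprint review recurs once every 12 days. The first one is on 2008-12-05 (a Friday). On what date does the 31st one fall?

2009-11-30

The 31st occurrence is 30 intervals after the first: 30 × 12 = 360 days after 2008-12-05.
December has 31 days — 26 days to the end of December leaves 334.
January has 31 days (303 left).
February has 28 days (275 left).
March has 31 days (244 left).
April has 30 days (214 left).
May has 31 days (183 left).
June has 30 days (153 left).
July has 31 days (122 left).
August has 31 days (91 left).
September has 30 days (61 left).
October has 31 days (30 left).
30 days into November → 2009-11-30.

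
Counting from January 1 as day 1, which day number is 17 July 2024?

199

Days in months before July: 31 + 29 + 31 + 30 + 31 + 30 = 182.
Plus 17 days into July → day 199.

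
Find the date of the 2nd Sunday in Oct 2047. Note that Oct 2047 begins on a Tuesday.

Oct 13, 2047

Oct 2047 begins on a Tuesday, so the first Sunday is Oct 6 (5 days later).
The 2nd Sunday is 1 weeks later: 6 + 7 = 13.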